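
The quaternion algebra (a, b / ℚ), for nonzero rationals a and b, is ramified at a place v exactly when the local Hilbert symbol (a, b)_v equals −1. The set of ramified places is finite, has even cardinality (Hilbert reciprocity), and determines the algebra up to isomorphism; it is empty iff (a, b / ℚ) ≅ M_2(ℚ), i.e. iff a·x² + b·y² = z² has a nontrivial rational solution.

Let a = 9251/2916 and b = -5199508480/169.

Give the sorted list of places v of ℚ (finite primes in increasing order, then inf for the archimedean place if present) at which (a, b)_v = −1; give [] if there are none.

[2, 11, 17, 31, 41, 47]

Mod squares: a ≡ 11, b ≡ -5077645. Check v ∈ {∞, 2, 3, 5, 11, 13, 17, 29, 31, 41, 47}.
v=13: a=13^0·(≡2), b=13^-2·(≡3) mod 13; (2|13)=-1, (3|13)=+1; (−1)^{0·-2·6}·(-1)^-2·(+1)^0 = +1.
v=31: a=31^0·(≡22), b=31^1·(≡25) mod 31; (22|31)=-1, (25|31)=+1; (−1)^{0·1·15}·(-1)^1·(+1)^0 = -1.
v=17: a=17^0·(≡6), b=17^1·(≡14) mod 17; (6|17)=-1, (14|17)=-1; (−1)^{0·1·8}·(-1)^1·(-1)^0 = -1.
v=41: a=41^0·(≡38), b=41^1·(≡5) mod 41; (38|41)=-1, (5|41)=+1; (−1)^{0·1·20}·(-1)^1·(+1)^0 = -1.
v=5: a=5^0·(≡1), b=5^1·(≡1) mod 5; (1|5)=+1, (1|5)=+1; (−1)^{0·1·2}·(+1)^1·(+1)^0 = +1.
v=47: a=47^0·(≡43), b=47^1·(≡7) mod 47; (43|47)=-1, (7|47)=+1; (−1)^{0·1·23}·(-1)^1·(+1)^0 = -1.
v=∞: 11 > 0 and -5077645 < 0  ⇒  (a,b)_∞ = +1.
v=29: a=29^2·(≡17), b=29^0·(≡5) mod 29; (17|29)=-1, (5|29)=+1; (−1)^{2·0·14}·(-1)^0·(+1)^2 = +1.
v=2: v_2(a)=-2, v_2(b)=10; units ≡ 3, 3 (mod 8); ε·ε+αω+βω = 1·1+-2·1+10·1 ≡ 1  ⇒  (a,b)_2 = -1.
v=11: a=11^1·(≡5), b=11^0·(≡8) mod 11; (5|11)=+1, (8|11)=-1; (−1)^{1·0·5}·(+1)^0·(-1)^1 = -1.
v=3: a=3^-6·(≡2), b=3^0·(≡2) mod 3; (2|3)=-1, (2|3)=-1; (−1)^{-6·0·1}·(-1)^0·(-1)^-6 = +1.
Ram(11, -5077645) = {2, 11, 17, 31, 41, 47}; no ℚ_2-point on the conic.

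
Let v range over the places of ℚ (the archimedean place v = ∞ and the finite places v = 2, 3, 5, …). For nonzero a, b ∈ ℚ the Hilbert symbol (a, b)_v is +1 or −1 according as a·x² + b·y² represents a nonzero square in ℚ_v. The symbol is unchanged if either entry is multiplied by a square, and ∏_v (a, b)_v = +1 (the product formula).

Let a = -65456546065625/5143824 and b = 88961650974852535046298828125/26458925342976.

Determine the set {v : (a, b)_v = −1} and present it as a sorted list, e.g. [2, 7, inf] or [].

Mod squares: a ≡ -30305, b ≡ 29. Check v ∈ {∞, 2, 3, 5, 7, 11, 13, 19, 29}.
v=13: a=13^4·(≡7), b=13^6·(≡3) mod 13; (7|13)=-1, (3|13)=+1; (−1)^{4·6·6}·(-1)^6·(+1)^4 = +1.
v=19: a=19^1·(≡7), b=19^2·(≡14) mod 19; (7|19)=+1, (14|19)=-1; (−1)^{1·2·9}·(+1)^2·(-1)^1 = -1.
v=5: a=5^5·(≡1), b=5^10·(≡1) mod 5; (1|5)=+1, (1|5)=+1; (−1)^{5·10·2}·(+1)^10·(+1)^5 = +1.
v=29: a=29^1·(≡25), b=29^3·(≡13) mod 29; (25|29)=+1, (13|29)=+1; (−1)^{1·3·14}·(+1)^3·(+1)^1 = +1.
v=∞: -30305 < 0 and 29 > 0  ⇒  (a,b)_∞ = +1.
v=2: v_2(a)=-4, v_2(b)=-8; units ≡ 7, 5 (mod 8); ε·ε+αω+βω = 1·0+-4·1+-8·0 ≡ 0  ⇒  (a,b)_2 = +1.
v=7: a=7^-2·(≡5), b=7^-4·(≡1) mod 7; (5|7)=-1, (1|7)=+1; (−1)^{-2·-4·3}·(-1)^-4·(+1)^-2 = +1.
v=11: a=11^3·(≡7), b=11^8·(≡6) mod 11; (7|11)=-1, (6|11)=-1; (−1)^{3·8·5}·(-1)^8·(-1)^3 = -1.
v=3: a=3^-8·(≡1), b=3^-16·(≡2) mod 3; (1|3)=+1, (2|3)=-1; (−1)^{-8·-16·1}·(+1)^-16·(-1)^-8 = +1.
Ram(-30305, 29) = {11, 19}; no ℚ_11-point on the conic.

[11, 19]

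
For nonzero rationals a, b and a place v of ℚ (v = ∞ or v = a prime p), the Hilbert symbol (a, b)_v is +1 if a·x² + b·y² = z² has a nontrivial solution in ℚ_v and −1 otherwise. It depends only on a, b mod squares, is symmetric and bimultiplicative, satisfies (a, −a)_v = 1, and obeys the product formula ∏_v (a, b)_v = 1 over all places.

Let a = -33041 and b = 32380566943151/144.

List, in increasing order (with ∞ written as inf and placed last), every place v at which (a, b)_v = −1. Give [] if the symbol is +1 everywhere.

(a, b) ≡ (-33041, 218519) mod (ℚ^×)²; places V = {2, 3, 7, 19, 31, 37, 47, 53, ∞}.
(a,b)_2: α=0, β=-4; u≡7, v≡7 (mod 8); ε(u)ε(v)=1·1, αω(v)=0·0, βω(u)=-4·0; sum ≡ 1  ⇒  -1.
(a,b)_31: α=0, u≡5; β=1, v≡29 (mod 31); (5|31)=+1, (29|31)=-1; sign (−1)^0·+1^1·-1^0 = +1.
(a,b)_3: α=0, u≡1; β=-2, v≡2 (mod 3); (1|3)=+1, (2|3)=-1; sign (−1)^0·+1^-2·-1^0 = +1.
(a,b)_∞: sgn(-33041)=−, sgn(218519)=+, so +1.
(a,b)_37: α=1, u≡32; β=2, v≡12 (mod 37); (32|37)=-1, (12|37)=+1; sign (−1)^0·-1^2·+1^1 = +1.
(a,b)_53: α=0, u≡31; β=1, v≡7 (mod 53); (31|53)=-1, (7|53)=+1; sign (−1)^0·-1^1·+1^0 = -1.
(a,b)_47: α=1, u≡2; β=2, v≡17 (mod 47); (2|47)=+1, (17|47)=+1; sign (−1)^0·+1^2·+1^1 = +1.
(a,b)_7: α=0, u≡6; β=3, v≡2 (mod 7); (6|7)=-1, (2|7)=+1; sign (−1)^0·-1^3·+1^0 = -1.
(a,b)_19: α=1, u≡9; β=1, v≡11 (mod 19); (9|19)=+1, (11|19)=+1; sign (−1)^1·+1^1·+1^1 = -1.
(-33041, 218519 / ℚ) ramifies at {2, 7, 19, 53}: a division algebra.

[2, 7, 19, 53]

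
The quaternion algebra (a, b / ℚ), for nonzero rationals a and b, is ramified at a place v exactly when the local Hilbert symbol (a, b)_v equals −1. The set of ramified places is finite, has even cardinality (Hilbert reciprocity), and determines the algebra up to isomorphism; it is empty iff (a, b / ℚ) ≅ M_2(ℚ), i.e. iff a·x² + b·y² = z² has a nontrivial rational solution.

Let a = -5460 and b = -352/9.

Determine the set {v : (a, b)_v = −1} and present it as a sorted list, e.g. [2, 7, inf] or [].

Mod squares: a ≡ -1365, b ≡ -22. Check v ∈ {∞, 2, 3, 5, 7, 11, 13}.
v=13: a=13^1·(≡9), b=13^0·(≡10) mod 13; (9|13)=+1, (10|13)=+1; (−1)^{1·0·6}·(+1)^0·(+1)^1 = +1.
v=3: a=3^1·(≡1), b=3^-2·(≡2) mod 3; (1|3)=+1, (2|3)=-1; (−1)^{1·-2·1}·(+1)^-2·(-1)^1 = -1.
v=5: a=5^1·(≡3), b=5^0·(≡2) mod 5; (3|5)=-1, (2|5)=-1; (−1)^{1·0·2}·(-1)^0·(-1)^1 = -1.
v=7: a=7^1·(≡4), b=7^0·(≡6) mod 7; (4|7)=+1, (6|7)=-1; (−1)^{1·0·3}·(+1)^0·(-1)^1 = -1.
v=∞: -1365 < 0 and -22 < 0  ⇒  (a,b)_∞ = -1.
v=11: a=11^0·(≡7), b=11^1·(≡5) mod 11; (7|11)=-1, (5|11)=+1; (−1)^{0·1·5}·(-1)^1·(+1)^0 = -1.
v=2: v_2(a)=2, v_2(b)=5; units ≡ 3, 5 (mod 8); ε·ε+αω+βω = 1·0+2·1+5·1 ≡ 1  ⇒  (a,b)_2 = -1.
|Ram(-1365, -22)| = 6, even; anisotropic at {2, 3, 5, 7, 11, ∞}.

[2, 3, 5, 7, 11, inf]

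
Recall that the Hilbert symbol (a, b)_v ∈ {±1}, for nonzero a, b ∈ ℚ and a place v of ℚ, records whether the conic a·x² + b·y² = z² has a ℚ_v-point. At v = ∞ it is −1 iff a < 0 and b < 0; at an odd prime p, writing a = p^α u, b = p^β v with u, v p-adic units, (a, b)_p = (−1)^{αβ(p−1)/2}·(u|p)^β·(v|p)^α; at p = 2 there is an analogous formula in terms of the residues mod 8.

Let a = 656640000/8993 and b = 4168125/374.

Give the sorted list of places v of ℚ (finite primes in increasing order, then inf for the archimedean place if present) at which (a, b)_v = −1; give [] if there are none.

(a, b) ≡ (1938, 277134) mod (ℚ^×)²; places V = {2, 3, 5, 11, 13, 17, 19, 23, ∞}.
(a,b)_17: α=-1, u≡3; β=-1, v≡13 (mod 17); (3|17)=-1, (13|17)=+1; sign (−1)^0·-1^-1·+1^-1 = -1.
(a,b)_19: α=1, u≡17; β=1, v≡3 (mod 19); (17|19)=+1, (3|19)=-1; sign (−1)^1·+1^1·-1^1 = +1.
(a,b)_23: α=-2, u≡3; β=0, v≡7 (mod 23); (3|23)=+1, (7|23)=-1; sign (−1)^0·+1^0·-1^-2 = +1.
(a,b)_2: α=11, β=-1; u≡1, v≡7 (mod 8); ε(u)ε(v)=0·1, αω(v)=11·0, βω(u)=-1·0; sum ≡ 0  ⇒  +1.
(a,b)_∞: sgn(1938)=+, sgn(277134)=+, so +1.
(a,b)_13: α=0, u≡12; β=1, v≡11 (mod 13); (12|13)=+1, (11|13)=-1; sign (−1)^0·+1^1·-1^0 = +1.
(a,b)_11: α=0, u≡10; β=-1, v≡5 (mod 11); (10|11)=-1, (5|11)=+1; sign (−1)^0·-1^-1·+1^0 = -1.
(a,b)_5: α=4, u≡3; β=4, v≡1 (mod 5); (3|5)=-1, (1|5)=+1; sign (−1)^0·-1^4·+1^4 = +1.
(a,b)_3: α=3, u≡1; β=3, v≡2 (mod 3); (1|3)=+1, (2|3)=-1; sign (−1)^1·+1^3·-1^3 = +1.
Ram(1938, 277134) = {11, 17}; no ℚ_11-point on the conic.

[11, 17]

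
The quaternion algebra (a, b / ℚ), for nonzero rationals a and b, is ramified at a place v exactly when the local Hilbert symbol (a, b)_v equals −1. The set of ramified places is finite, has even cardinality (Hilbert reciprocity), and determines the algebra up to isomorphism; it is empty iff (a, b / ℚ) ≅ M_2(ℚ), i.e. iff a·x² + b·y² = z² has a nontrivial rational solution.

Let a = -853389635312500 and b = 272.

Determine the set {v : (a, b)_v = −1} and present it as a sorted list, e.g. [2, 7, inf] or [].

(a, b) ≡ (-279565, 17) mod (ℚ^×)²; places V = {2, 5, 11, 13, 17, 23, ∞}.
(a,b)_23: α=1, u≡8; β=0, v≡19 (mod 23); (8|23)=+1, (19|23)=-1; sign (−1)^0·+1^0·-1^1 = -1.
(a,b)_17: α=3, u≡14; β=1, v≡16 (mod 17); (14|17)=-1, (16|17)=+1; sign (−1)^0·-1^1·+1^3 = -1.
(a,b)_5: α=7, u≡3; β=0, v≡2 (mod 5); (3|5)=-1, (2|5)=-1; sign (−1)^0·-1^0·-1^7 = -1.
(a,b)_11: α=1, u≡10; β=0, v≡8 (mod 11); (10|11)=-1, (8|11)=-1; sign (−1)^0·-1^0·-1^1 = -1.
(a,b)_2: α=2, β=4; u≡3, v≡1 (mod 8); ε(u)ε(v)=1·0, αω(v)=2·0, βω(u)=4·1; sum ≡ 0  ⇒  +1.
(a,b)_∞: sgn(-279565)=−, sgn(17)=+, so +1.
(a,b)_13: α=3, u≡10; β=0, v≡12 (mod 13); (10|13)=+1, (12|13)=+1; sign (−1)^0·+1^0·+1^3 = +1.
(-279565, 17 / ℚ) ramifies at {5, 11, 17, 23}: a division algebra.

[5, 11, 17, 23]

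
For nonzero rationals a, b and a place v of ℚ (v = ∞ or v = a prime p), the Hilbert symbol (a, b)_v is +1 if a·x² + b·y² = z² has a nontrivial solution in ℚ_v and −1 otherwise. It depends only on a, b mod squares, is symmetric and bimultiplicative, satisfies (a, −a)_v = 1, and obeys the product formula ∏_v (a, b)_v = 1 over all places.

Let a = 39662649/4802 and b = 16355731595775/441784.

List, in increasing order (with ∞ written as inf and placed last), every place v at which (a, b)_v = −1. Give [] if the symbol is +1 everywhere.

Mod squares: a ≡ 30498, b ≡ 374946. Check v ∈ {∞, 2, 3, 5, 7, 11, 13, 17, 19, 23, 31}.
v=31: a=31^0·(≡28), b=31^2·(≡28) mod 31; (28|31)=+1, (28|31)=+1; (−1)^{0·2·15}·(+1)^2·(+1)^0 = +1.
v=17: a=17^3·(≡4), b=17^4·(≡3) mod 17; (4|17)=+1, (3|17)=-1; (−1)^{3·4·8}·(+1)^4·(-1)^3 = -1.
v=19: a=19^0·(≡12), b=19^1·(≡3) mod 19; (12|19)=-1, (3|19)=-1; (−1)^{0·1·9}·(-1)^1·(-1)^0 = -1.
v=23: a=23^1·(≡20), b=23^-1·(≡13) mod 23; (20|23)=-1, (13|23)=+1; (−1)^{1·-1·11}·(-1)^-1·(+1)^1 = +1.
v=11: a=11^0·(≡8), b=11^1·(≡7) mod 11; (8|11)=-1, (7|11)=-1; (−1)^{0·1·5}·(-1)^1·(-1)^0 = -1.
v=5: a=5^0·(≡2), b=5^2·(≡4) mod 5; (2|5)=-1, (4|5)=+1; (−1)^{0·2·2}·(-1)^2·(+1)^0 = +1.
v=7: a=7^-4·(≡6), b=7^-4·(≡6) mod 7; (6|7)=-1, (6|7)=-1; (−1)^{-4·-4·3}·(-1)^-4·(-1)^-4 = +1.
v=13: a=13^1·(≡11), b=13^1·(≡8) mod 13; (11|13)=-1, (8|13)=-1; (−1)^{1·1·6}·(-1)^1·(-1)^1 = +1.
v=2: v_2(a)=-1, v_2(b)=-3; units ≡ 1, 1 (mod 8); ε·ε+αω+βω = 0·0+-1·0+-3·0 ≡ 0  ⇒  (a,b)_2 = +1.
v=3: a=3^3·(≡2), b=3^1·(≡2) mod 3; (2|3)=-1, (2|3)=-1; (−1)^{3·1·1}·(-1)^1·(-1)^3 = -1.
v=∞: 30498 > 0 and 374946 > 0  ⇒  (a,b)_∞ = +1.
(30498, 374946 / ℚ) ramifies at {3, 11, 17, 19}: a division algebra.

[3, 11, 17, 19]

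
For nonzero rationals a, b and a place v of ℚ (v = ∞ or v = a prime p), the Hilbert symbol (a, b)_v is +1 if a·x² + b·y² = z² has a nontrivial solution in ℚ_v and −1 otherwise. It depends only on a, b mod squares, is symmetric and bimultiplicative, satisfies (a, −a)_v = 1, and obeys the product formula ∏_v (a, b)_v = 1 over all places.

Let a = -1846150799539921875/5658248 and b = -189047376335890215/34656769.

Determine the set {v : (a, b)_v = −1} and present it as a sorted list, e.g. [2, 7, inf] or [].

Mod squares: a ≡ -62790, b ≡ -49335. Check v ∈ {∞, 2, 3, 5, 7, 11, 13, 23, 29}.
v=5: a=5^7·(≡3), b=5^1·(≡3) mod 5; (3|5)=-1, (3|5)=-1; (−1)^{7·1·2}·(-1)^1·(-1)^7 = +1.
v=∞: -62790 < 0 and -49335 < 0  ⇒  (a,b)_∞ = -1.
v=11: a=11^4·(≡3), b=11^3·(≡9) mod 11; (3|11)=+1, (9|11)=+1; (−1)^{4·3·5}·(+1)^3·(+1)^4 = +1.
v=29: a=29^-4·(≡9), b=29^-4·(≡22) mod 29; (9|29)=+1, (22|29)=+1; (−1)^{-4·-4·14}·(+1)^-4·(+1)^-4 = +1.
v=13: a=13^5·(≡8), b=13^7·(≡9) mod 13; (8|13)=-1, (9|13)=+1; (−1)^{5·7·6}·(-1)^7·(+1)^5 = -1.
v=23: a=23^1·(≡10), b=23^1·(≡15) mod 23; (10|23)=-1, (15|23)=-1; (−1)^{1·1·11}·(-1)^1·(-1)^1 = -1.
v=3: a=3^3·(≡1), b=3^9·(≡1) mod 3; (1|3)=+1, (1|3)=+1; (−1)^{3·9·1}·(+1)^9·(+1)^3 = -1.
v=7: a=7^1·(≡2), b=7^-2·(≡4) mod 7; (2|7)=+1, (4|7)=+1; (−1)^{1·-2·3}·(+1)^-2·(+1)^1 = +1.
v=2: v_2(a)=-3, v_2(b)=0; units ≡ 5, 1 (mod 8); ε·ε+αω+βω = 0·0+-3·0+0·1 ≡ 0  ⇒  (a,b)_2 = +1.
(-62790, -49335 / ℚ) ramifies at {3, 13, 23, ∞}: a division algebra.

[3, 13, 23, inf]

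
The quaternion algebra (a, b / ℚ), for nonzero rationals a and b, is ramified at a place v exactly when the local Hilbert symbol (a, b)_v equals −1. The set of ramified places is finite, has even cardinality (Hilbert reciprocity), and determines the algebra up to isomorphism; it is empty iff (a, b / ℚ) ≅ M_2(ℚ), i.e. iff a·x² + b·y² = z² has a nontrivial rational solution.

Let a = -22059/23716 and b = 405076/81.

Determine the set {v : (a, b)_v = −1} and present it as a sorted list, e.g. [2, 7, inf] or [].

Mod squares: a ≡ -2451, b ≡ 101269. Check v ∈ {∞, 2, 3, 7, 11, 17, 19, 23, 37, 43}.
v=43: a=43^1·(≡2), b=43^0·(≡14) mod 43; (2|43)=-1, (14|43)=+1; (−1)^{1·0·21}·(-1)^0·(+1)^1 = +1.
v=23: a=23^0·(≡7), b=23^1·(≡11) mod 23; (7|23)=-1, (11|23)=-1; (−1)^{0·1·11}·(-1)^1·(-1)^0 = -1.
v=17: a=17^0·(≡7), b=17^1·(≡10) mod 17; (7|17)=-1, (10|17)=-1; (−1)^{0·1·8}·(-1)^1·(-1)^0 = -1.
v=∞: -2451 < 0 and 101269 > 0  ⇒  (a,b)_∞ = +1.
v=11: a=11^-2·(≡2), b=11^0·(≡3) mod 11; (2|11)=-1, (3|11)=+1; (−1)^{-2·0·5}·(-1)^0·(+1)^-2 = +1.
v=2: v_2(a)=-2, v_2(b)=2; units ≡ 5, 5 (mod 8); ε·ε+αω+βω = 0·0+-2·1+2·1 ≡ 0  ⇒  (a,b)_2 = +1.
v=37: a=37^0·(≡7), b=37^1·(≡10) mod 37; (7|37)=+1, (10|37)=+1; (−1)^{0·1·18}·(+1)^1·(+1)^0 = +1.
v=7: a=7^-2·(≡5), b=7^1·(≡5) mod 7; (5|7)=-1, (5|7)=-1; (−1)^{-2·1·3}·(-1)^1·(-1)^-2 = -1.
v=19: a=19^1·(≡9), b=19^0·(≡3) mod 19; (9|19)=+1, (3|19)=-1; (−1)^{1·0·9}·(+1)^0·(-1)^1 = -1.
v=3: a=3^3·(≡2), b=3^-4·(≡1) mod 3; (2|3)=-1, (1|3)=+1; (−1)^{3·-4·1}·(-1)^-4·(+1)^3 = +1.
|Ram(-2451, 101269)| = 4, even; anisotropic at {7, 17, 19, 23}.

[7, 17, 19, 23]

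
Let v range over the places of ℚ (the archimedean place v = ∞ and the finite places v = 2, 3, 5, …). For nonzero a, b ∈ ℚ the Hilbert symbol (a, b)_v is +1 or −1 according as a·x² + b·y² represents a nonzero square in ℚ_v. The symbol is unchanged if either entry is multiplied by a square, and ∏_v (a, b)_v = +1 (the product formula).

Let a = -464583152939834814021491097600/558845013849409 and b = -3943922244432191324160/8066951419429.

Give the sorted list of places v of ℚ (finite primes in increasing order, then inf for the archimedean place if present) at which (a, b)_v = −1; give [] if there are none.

Mod squares: a ≡ -74, b ≡ -14517690. Check v ∈ {∞, 2, 3, 5, 7, 11, 13, 23, 29, 37, 41, 43, 47}.
v=11: a=11^2·(≡3), b=11^1·(≡9) mod 11; (3|11)=+1, (9|11)=+1; (−1)^{2·1·5}·(+1)^1·(+1)^2 = +1.
v=41: a=41^-6·(≡20), b=41^-5·(≡7) mod 41; (20|41)=+1, (7|41)=-1; (−1)^{-6·-5·20}·(+1)^-5·(-1)^-6 = +1.
v=3: a=3^6·(≡1), b=3^1·(≡1) mod 3; (1|3)=+1, (1|3)=+1; (−1)^{6·1·1}·(+1)^1·(+1)^6 = +1.
v=29: a=29^2·(≡7), b=29^-1·(≡21) mod 29; (7|29)=+1, (21|29)=-1; (−1)^{2·-1·14}·(+1)^-1·(-1)^2 = +1.
v=37: a=37^1·(≡24), b=37^1·(≡15) mod 37; (24|37)=-1, (15|37)=-1; (−1)^{1·1·18}·(-1)^1·(-1)^1 = +1.
v=47: a=47^0·(≡35), b=47^2·(≡35) mod 47; (35|47)=-1, (35|47)=-1; (−1)^{0·2·23}·(-1)^2·(-1)^0 = +1.
v=23: a=23^2·(≡12), b=23^0·(≡8) mod 23; (12|23)=+1, (8|23)=+1; (−1)^{2·0·11}·(+1)^0·(+1)^2 = +1.
v=13: a=13^4·(≡4), b=13^6·(≡6) mod 13; (4|13)=+1, (6|13)=-1; (−1)^{4·6·6}·(+1)^6·(-1)^4 = +1.
v=∞: -74 < 0 and -14517690 < 0  ⇒  (a,b)_∞ = -1.
v=7: a=7^-6·(≡3), b=7^-4·(≡4) mod 7; (3|7)=-1, (4|7)=+1; (−1)^{-6·-4·3}·(-1)^-4·(+1)^-6 = +1.
v=2: v_2(a)=17, v_2(b)=15; units ≡ 3, 3 (mod 8); ε·ε+αω+βω = 1·1+17·1+15·1 ≡ 1  ⇒  (a,b)_2 = -1.
v=43: a=43^4·(≡30), b=43^2·(≡13) mod 43; (30|43)=-1, (13|43)=+1; (−1)^{4·2·21}·(-1)^2·(+1)^4 = +1.
v=5: a=5^2·(≡4), b=5^1·(≡2) mod 5; (4|5)=+1, (2|5)=-1; (−1)^{2·1·2}·(+1)^1·(-1)^2 = +1.
|Ram(-74, -14517690)| = 2, even; anisotropic at {2, ∞}.

[2, inf]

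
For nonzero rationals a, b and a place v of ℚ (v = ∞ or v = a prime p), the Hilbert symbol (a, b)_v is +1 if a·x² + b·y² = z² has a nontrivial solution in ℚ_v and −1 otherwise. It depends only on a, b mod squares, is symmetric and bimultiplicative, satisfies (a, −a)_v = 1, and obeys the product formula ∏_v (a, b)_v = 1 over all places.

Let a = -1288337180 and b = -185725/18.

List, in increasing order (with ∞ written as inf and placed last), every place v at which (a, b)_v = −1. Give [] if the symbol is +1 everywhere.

[5, 17, 29, inf]

(a, b) ≡ (-608855, -14858) mod (ℚ^×)²; places V = {2, 3, 5, 13, 17, 19, 23, 29, ∞}.
(a,b)_29: α=1, u≡28; β=0, v≡14 (mod 29); (28|29)=+1, (14|29)=-1; sign (−1)^0·+1^0·-1^1 = -1.
(a,b)_2: α=2, β=-1; u≡1, v≡3 (mod 8); ε(u)ε(v)=0·1, αω(v)=2·1, βω(u)=-1·0; sum ≡ 0  ⇒  +1.
(a,b)_23: α=2, u≡4; β=1, v≡5 (mod 23); (4|23)=+1, (5|23)=-1; sign (−1)^0·+1^1·-1^2 = +1.
(a,b)_19: α=1, u≡18; β=1, v≡9 (mod 19); (18|19)=-1, (9|19)=+1; sign (−1)^1·-1^1·+1^1 = +1.
(a,b)_13: α=1, u≡1; β=0, v≡9 (mod 13); (1|13)=+1, (9|13)=+1; sign (−1)^0·+1^0·+1^1 = +1.
(a,b)_3: α=0, u≡1; β=-2, v≡1 (mod 3); (1|3)=+1, (1|3)=+1; sign (−1)^0·+1^-2·+1^0 = +1.
(a,b)_∞: sgn(-608855)=−, sgn(-14858)=−, so -1.
(a,b)_5: α=1, u≡4; β=2, v≡2 (mod 5); (4|5)=+1, (2|5)=-1; sign (−1)^0·+1^2·-1^1 = -1.
(a,b)_17: α=1, u≡15; β=1, v≡6 (mod 17); (15|17)=+1, (6|17)=-1; sign (−1)^0·+1^1·-1^1 = -1.
Ram(-608855, -14858) = {5, 17, 29, ∞}; no ℚ_5-point on the conic.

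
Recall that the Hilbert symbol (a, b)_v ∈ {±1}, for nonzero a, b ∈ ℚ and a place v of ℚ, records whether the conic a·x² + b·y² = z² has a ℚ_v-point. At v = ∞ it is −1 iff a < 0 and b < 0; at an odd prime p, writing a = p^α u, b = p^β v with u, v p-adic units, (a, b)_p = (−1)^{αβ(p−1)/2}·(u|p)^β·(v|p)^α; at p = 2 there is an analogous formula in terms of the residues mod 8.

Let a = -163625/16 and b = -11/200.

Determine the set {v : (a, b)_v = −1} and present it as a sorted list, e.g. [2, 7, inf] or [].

[5, 7, 17, inf]

Mod squares: a ≡ -6545, b ≡ -22. Check v ∈ {∞, 2, 5, 7, 11, 17}.
v=2: v_2(a)=-4, v_2(b)=-3; units ≡ 7, 5 (mod 8); ε·ε+αω+βω = 1·0+-4·1+-3·0 ≡ 0  ⇒  (a,b)_2 = +1.
v=∞: -6545 < 0 and -22 < 0  ⇒  (a,b)_∞ = -1.
v=17: a=17^1·(≡3), b=17^0·(≡7) mod 17; (3|17)=-1, (7|17)=-1; (−1)^{1·0·8}·(-1)^0·(-1)^1 = -1.
v=11: a=11^1·(≡6), b=11^1·(≡5) mod 11; (6|11)=-1, (5|11)=+1; (−1)^{1·1·5}·(-1)^1·(+1)^1 = +1.
v=7: a=7^1·(≡6), b=7^0·(≡6) mod 7; (6|7)=-1, (6|7)=-1; (−1)^{1·0·3}·(-1)^0·(-1)^1 = -1.
v=5: a=5^3·(≡1), b=5^-2·(≡3) mod 5; (1|5)=+1, (3|5)=-1; (−1)^{3·-2·2}·(+1)^-2·(-1)^3 = -1.
Ram(-6545, -22) = {5, 7, 17, ∞}; no ℚ_5-point on the conic.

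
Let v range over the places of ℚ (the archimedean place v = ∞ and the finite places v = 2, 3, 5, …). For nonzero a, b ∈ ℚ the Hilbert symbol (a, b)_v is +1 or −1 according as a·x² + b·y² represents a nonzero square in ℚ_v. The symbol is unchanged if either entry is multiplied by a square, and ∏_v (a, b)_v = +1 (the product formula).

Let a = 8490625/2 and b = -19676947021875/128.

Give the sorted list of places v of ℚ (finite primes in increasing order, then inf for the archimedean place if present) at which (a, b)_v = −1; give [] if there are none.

Mod squares: a ≡ 27170, b ≡ -2470. Check v ∈ {∞, 2, 3, 5, 11, 13, 17, 19}.
v=11: a=11^1·(≡8), b=11^2·(≡3) mod 11; (8|11)=-1, (3|11)=+1; (−1)^{1·2·5}·(-1)^2·(+1)^1 = +1.
v=2: v_2(a)=-1, v_2(b)=-7; units ≡ 1, 5 (mod 8); ε·ε+αω+βω = 0·0+-1·1+-7·0 ≡ 1  ⇒  (a,b)_2 = -1.
v=3: a=3^0·(≡2), b=3^6·(≡2) mod 3; (2|3)=-1, (2|3)=-1; (−1)^{0·6·1}·(-1)^6·(-1)^0 = +1.
v=17: a=17^0·(≡13), b=17^2·(≡5) mod 17; (13|17)=+1, (5|17)=-1; (−1)^{0·2·8}·(+1)^2·(-1)^0 = +1.
v=∞: 27170 > 0 and -2470 < 0  ⇒  (a,b)_∞ = +1.
v=19: a=19^1·(≡7), b=19^1·(≡15) mod 19; (7|19)=+1, (15|19)=-1; (−1)^{1·1·9}·(+1)^1·(-1)^1 = +1.
v=5: a=5^5·(≡1), b=5^5·(≡1) mod 5; (1|5)=+1, (1|5)=+1; (−1)^{5·5·2}·(+1)^5·(+1)^5 = +1.
v=13: a=13^1·(≡9), b=13^1·(≡11) mod 13; (9|13)=+1, (11|13)=-1; (−1)^{1·1·6}·(+1)^1·(-1)^1 = -1.
(27170, -2470 / ℚ) ramifies at {2, 13}: a division algebra.

[2, 13]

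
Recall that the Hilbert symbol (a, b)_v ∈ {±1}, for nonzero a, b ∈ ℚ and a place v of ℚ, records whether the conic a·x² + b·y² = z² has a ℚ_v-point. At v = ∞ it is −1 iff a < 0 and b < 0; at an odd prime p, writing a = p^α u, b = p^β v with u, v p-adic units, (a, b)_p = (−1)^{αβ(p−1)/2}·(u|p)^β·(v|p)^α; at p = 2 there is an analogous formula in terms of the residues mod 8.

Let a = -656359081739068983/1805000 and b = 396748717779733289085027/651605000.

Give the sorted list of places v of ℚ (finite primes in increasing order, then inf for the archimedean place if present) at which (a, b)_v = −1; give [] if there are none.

Mod squares: a ≡ -25806, b ≡ 56166. Check v ∈ {∞, 2, 3, 5, 11, 17, 19, 23, 29, 31, 37}.
v=29: a=29^2·(≡5), b=29^2·(≡25) mod 29; (5|29)=+1, (25|29)=+1; (−1)^{2·2·14}·(+1)^2·(+1)^2 = +1.
v=3: a=3^1·(≡2), b=3^1·(≡2) mod 3; (2|3)=-1, (2|3)=-1; (−1)^{1·1·1}·(-1)^1·(-1)^1 = -1.
v=19: a=19^-2·(≡8), b=19^-4·(≡14) mod 19; (8|19)=-1, (14|19)=-1; (−1)^{-2·-4·9}·(-1)^-4·(-1)^-2 = +1.
v=2: v_2(a)=-3, v_2(b)=-3; units ≡ 1, 3 (mod 8); ε·ε+αω+βω = 0·1+-3·1+-3·0 ≡ 1  ⇒  (a,b)_2 = -1.
v=31: a=31^0·(≡27), b=31^2·(≡8) mod 31; (27|31)=-1, (8|31)=+1; (−1)^{0·2·15}·(-1)^2·(+1)^0 = +1.
v=∞: -25806 < 0 and 56166 > 0  ⇒  (a,b)_∞ = +1.
v=11: a=11^1·(≡2), b=11^1·(≡8) mod 11; (2|11)=-1, (8|11)=-1; (−1)^{1·1·5}·(-1)^1·(-1)^1 = -1.
v=5: a=5^-4·(≡4), b=5^-4·(≡4) mod 5; (4|5)=+1, (4|5)=+1; (−1)^{-4·-4·2}·(+1)^-4·(+1)^-4 = +1.
v=37: a=37^2·(≡22), b=37^3·(≡16) mod 37; (22|37)=-1, (16|37)=+1; (−1)^{2·3·18}·(-1)^3·(+1)^2 = -1.
v=23: a=23^3·(≡14), b=23^3·(≡12) mod 23; (14|23)=-1, (12|23)=+1; (−1)^{3·3·11}·(-1)^3·(+1)^3 = +1.
v=17: a=17^5·(≡6), b=17^6·(≡2) mod 17; (6|17)=-1, (2|17)=+1; (−1)^{5·6·8}·(-1)^6·(+1)^5 = +1.
Ram(-25806, 56166) = {2, 3, 11, 37}; no ℚ_2-point on the conic.

[2, 3, 11, 37]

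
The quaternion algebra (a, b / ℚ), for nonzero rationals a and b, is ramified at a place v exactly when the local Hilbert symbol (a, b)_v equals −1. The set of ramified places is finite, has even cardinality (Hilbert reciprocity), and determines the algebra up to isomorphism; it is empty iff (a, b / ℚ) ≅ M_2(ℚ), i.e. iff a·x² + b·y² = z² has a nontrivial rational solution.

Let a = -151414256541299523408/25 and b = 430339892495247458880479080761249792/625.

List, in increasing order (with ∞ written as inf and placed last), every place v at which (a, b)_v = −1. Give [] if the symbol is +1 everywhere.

(a, b) ≡ (-160797, 852397) mod (ℚ^×)²; places V = {2, 3, 5, 7, 13, 17, 19, 29, 31, ∞}.
(a,b)_2: α=4, β=12; u≡3, v≡5 (mod 8); ε(u)ε(v)=1·0, αω(v)=4·1, βω(u)=12·1; sum ≡ 0  ⇒  +1.
(a,b)_29: α=2, u≡26; β=3, v≡9 (mod 29); (26|29)=-1, (9|29)=+1; sign (−1)^0·-1^3·+1^2 = -1.
(a,b)_13: α=3, u≡5; β=5, v≡1 (mod 13); (5|13)=-1, (1|13)=+1; sign (−1)^0·-1^5·+1^3 = -1.
(a,b)_19: α=3, u≡16; β=5, v≡17 (mod 19); (16|19)=+1, (17|19)=+1; sign (−1)^1·+1^5·+1^3 = -1.
(a,b)_∞: sgn(-160797)=−, sgn(852397)=+, so +1.
(a,b)_31: α=1, u≡23; β=2, v≡3 (mod 31); (23|31)=-1, (3|31)=-1; sign (−1)^0·-1^2·-1^1 = -1.
(a,b)_17: α=2, u≡5; β=3, v≡16 (mod 17); (5|17)=-1, (16|17)=+1; sign (−1)^0·-1^3·+1^2 = -1.
(a,b)_7: α=3, u≡6; β=5, v≡5 (mod 7); (6|7)=-1, (5|7)=-1; sign (−1)^1·-1^5·-1^3 = -1.
(a,b)_3: α=5, u≡2; β=10, v≡1 (mod 3); (2|3)=-1, (1|3)=+1; sign (−1)^0·-1^10·+1^5 = +1.
(a,b)_5: α=-2, u≡2; β=-4, v≡2 (mod 5); (2|5)=-1, (2|5)=-1; sign (−1)^0·-1^-4·-1^-2 = +1.
Ram(-160797, 852397) = {7, 13, 17, 19, 29, 31}; no ℚ_7-point on the conic.

[7, 13, 17, 19, 29, 31]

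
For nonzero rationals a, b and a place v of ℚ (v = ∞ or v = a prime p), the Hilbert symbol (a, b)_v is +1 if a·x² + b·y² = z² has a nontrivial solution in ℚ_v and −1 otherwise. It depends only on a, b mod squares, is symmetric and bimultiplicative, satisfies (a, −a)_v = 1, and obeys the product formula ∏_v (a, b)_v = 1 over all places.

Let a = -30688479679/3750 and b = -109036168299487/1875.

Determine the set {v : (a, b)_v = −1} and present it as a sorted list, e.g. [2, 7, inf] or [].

[11, 13, 17, inf]

Mod squares: a ≡ -14586, b ≡ -741. Check v ∈ {∞, 2, 3, 5, 11, 13, 17, 19}.
v=19: a=19^2·(≡4), b=19^3·(≡14) mod 19; (4|19)=+1, (14|19)=-1; (−1)^{2·3·9}·(+1)^3·(-1)^2 = +1.
v=∞: -14586 < 0 and -741 < 0  ⇒  (a,b)_∞ = -1.
v=3: a=3^-1·(≡1), b=3^-1·(≡2) mod 3; (1|3)=+1, (2|3)=-1; (−1)^{-1·-1·1}·(+1)^-1·(-1)^-1 = +1.
v=5: a=5^-4·(≡1), b=5^-4·(≡1) mod 5; (1|5)=+1, (1|5)=+1; (−1)^{-4·-4·2}·(+1)^-4·(+1)^-4 = +1.
v=13: a=13^1·(≡4), b=13^1·(≡6) mod 13; (4|13)=+1, (6|13)=-1; (−1)^{1·1·6}·(+1)^1·(-1)^1 = -1.
v=11: a=11^3·(≡5), b=11^4·(≡7) mod 11; (5|11)=+1, (7|11)=-1; (−1)^{3·4·5}·(+1)^4·(-1)^3 = -1.
v=2: v_2(a)=-1, v_2(b)=0; units ≡ 3, 3 (mod 8); ε·ε+αω+βω = 1·1+-1·1+0·1 ≡ 0  ⇒  (a,b)_2 = +1.
v=17: a=17^3·(≡8), b=17^4·(≡12) mod 17; (8|17)=+1, (12|17)=-1; (−1)^{3·4·8}·(+1)^4·(-1)^3 = -1.
|Ram(-14586, -741)| = 4, even; anisotropic at {11, 13, 17, ∞}.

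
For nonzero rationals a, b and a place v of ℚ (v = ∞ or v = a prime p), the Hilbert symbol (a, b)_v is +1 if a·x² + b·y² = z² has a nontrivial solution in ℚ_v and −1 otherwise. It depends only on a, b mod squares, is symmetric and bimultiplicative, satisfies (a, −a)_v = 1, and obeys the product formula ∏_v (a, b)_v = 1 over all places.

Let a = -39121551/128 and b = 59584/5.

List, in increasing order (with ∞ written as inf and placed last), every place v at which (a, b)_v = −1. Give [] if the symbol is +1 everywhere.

[5, 29]

(a, b) ≡ (-177422, 95) mod (ℚ^×)²; places V = {2, 3, 5, 7, 19, 23, 29, ∞}.
(a,b)_5: α=0, u≡3; β=-1, v≡4 (mod 5); (3|5)=-1, (4|5)=+1; sign (−1)^0·-1^-1·+1^0 = -1.
(a,b)_2: α=-7, β=6; u≡1, v≡7 (mod 8); ε(u)ε(v)=0·1, αω(v)=-7·0, βω(u)=6·0; sum ≡ 0  ⇒  +1.
(a,b)_7: α=3, u≡4; β=2, v≡1 (mod 7); (4|7)=+1, (1|7)=+1; sign (−1)^0·+1^2·+1^3 = +1.
(a,b)_∞: sgn(-177422)=−, sgn(95)=+, so +1.
(a,b)_23: α=1, u≡11; β=0, v≡12 (mod 23); (11|23)=-1, (12|23)=+1; sign (−1)^0·-1^0·+1^1 = +1.
(a,b)_29: α=1, u≡22; β=0, v≡21 (mod 29); (22|29)=+1, (21|29)=-1; sign (−1)^0·+1^0·-1^1 = -1.
(a,b)_19: α=1, u≡15; β=1, v≡4 (mod 19); (15|19)=-1, (4|19)=+1; sign (−1)^1·-1^1·+1^1 = +1.
(a,b)_3: α=2, u≡1; β=0, v≡2 (mod 3); (1|3)=+1, (2|3)=-1; sign (−1)^0·+1^0·-1^2 = +1.
Ram(-177422, 95) = {5, 29}; no ℚ_5-point on the conic.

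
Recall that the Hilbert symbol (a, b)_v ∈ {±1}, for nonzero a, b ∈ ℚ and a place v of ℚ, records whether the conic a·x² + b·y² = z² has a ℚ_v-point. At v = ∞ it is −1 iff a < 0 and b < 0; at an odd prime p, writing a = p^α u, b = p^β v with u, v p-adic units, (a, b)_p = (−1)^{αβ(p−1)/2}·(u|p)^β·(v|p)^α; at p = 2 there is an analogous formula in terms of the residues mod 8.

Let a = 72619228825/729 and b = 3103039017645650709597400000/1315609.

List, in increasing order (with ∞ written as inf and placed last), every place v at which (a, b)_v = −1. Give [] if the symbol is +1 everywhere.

[5, 11, 13, 17, 23, 43]

(a, b) ≡ (5491057, 311315476615) mod (ℚ^×)²; places V = {2, 3, 5, 11, 13, 17, 19, 23, 29, 31, 37, 43, 47, ∞}.
(a,b)_3: α=-6, u≡1; β=0, v≡1 (mod 3); (1|3)=+1, (1|3)=+1; sign (−1)^0·+1^0·+1^-6 = +1.
(a,b)_2: α=0, β=6; u≡1, v≡7 (mod 8); ε(u)ε(v)=0·1, αω(v)=0·0, βω(u)=6·0; sum ≡ 0  ⇒  +1.
(a,b)_47: α=1, u≡27; β=3, v≡38 (mod 47); (27|47)=+1, (38|47)=-1; sign (−1)^1·+1^3·-1^1 = +1.
(a,b)_43: α=1, u≡3; β=3, v≡22 (mod 43); (3|43)=-1, (22|43)=-1; sign (−1)^1·-1^3·-1^1 = -1.
(a,b)_∞: sgn(5491057)=+, sgn(311315476615)=+, so +1.
(a,b)_13: α=1, u≡11; β=3, v≡1 (mod 13); (11|13)=-1, (1|13)=+1; sign (−1)^0·-1^3·+1^1 = -1.
(a,b)_23: α=2, u≡19; β=1, v≡22 (mod 23); (19|23)=-1, (22|23)=-1; sign (−1)^0·-1^1·-1^2 = -1.
(a,b)_31: α=0, u≡3; β=-2, v≡5 (mod 31); (3|31)=-1, (5|31)=+1; sign (−1)^0·-1^-2·+1^0 = +1.
(a,b)_37: α=0, u≡13; β=-2, v≡19 (mod 37); (13|37)=-1, (19|37)=-1; sign (−1)^0·-1^-2·-1^0 = +1.
(a,b)_19: α=1, u≡10; β=3, v≡16 (mod 19); (10|19)=-1, (16|19)=+1; sign (−1)^1·-1^3·+1^1 = +1.
(a,b)_5: α=2, u≡2; β=5, v≡2 (mod 5); (2|5)=-1, (2|5)=-1; sign (−1)^0·-1^5·-1^2 = -1.
(a,b)_29: α=0, u≡13; β=1, v≡26 (mod 29); (13|29)=+1, (26|29)=-1; sign (−1)^0·+1^1·-1^0 = +1.
(a,b)_17: α=0, u≡3; β=1, v≡13 (mod 17); (3|17)=-1, (13|17)=+1; sign (−1)^0·-1^1·+1^0 = -1.
(a,b)_11: α=1, u≡7; β=1, v≡7 (mod 11); (7|11)=-1, (7|11)=-1; sign (−1)^1·-1^1·-1^1 = -1.
(5491057, 311315476615 / ℚ) ramifies at {5, 11, 13, 17, 23, 43}: a division algebra.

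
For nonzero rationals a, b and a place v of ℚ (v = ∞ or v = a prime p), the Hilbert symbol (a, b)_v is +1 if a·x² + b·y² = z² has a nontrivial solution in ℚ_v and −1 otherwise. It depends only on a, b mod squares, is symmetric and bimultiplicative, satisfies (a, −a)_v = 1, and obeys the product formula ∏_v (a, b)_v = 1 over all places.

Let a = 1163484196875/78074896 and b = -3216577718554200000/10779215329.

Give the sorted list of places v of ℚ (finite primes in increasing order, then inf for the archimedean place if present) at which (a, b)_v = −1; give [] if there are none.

(a, b) ≡ (35, -255) mod (ℚ^×)²; places V = {2, 3, 5, 7, 11, 13, 17, 47, ∞}.
(a,b)_2: α=-4, β=6; u≡3, v≡1 (mod 8); ε(u)ε(v)=1·0, αω(v)=-4·0, βω(u)=6·1; sum ≡ 0  ⇒  +1.
(a,b)_5: α=5, u≡3; β=5, v≡4 (mod 5); (3|5)=-1, (4|5)=+1; sign (−1)^0·-1^5·+1^5 = -1.
(a,b)_47: α=-4, u≡33; β=-6, v≡4 (mod 47); (33|47)=-1, (4|47)=+1; sign (−1)^0·-1^-6·+1^-4 = +1.
(a,b)_3: α=2, u≡2; β=3, v≡2 (mod 3); (2|3)=-1, (2|3)=-1; sign (−1)^0·-1^3·-1^2 = -1.
(a,b)_∞: sgn(35)=+, sgn(-255)=−, so +1.
(a,b)_11: α=2, u≡7; β=4, v≡1 (mod 11); (7|11)=-1, (1|11)=+1; sign (−1)^0·-1^4·+1^2 = +1.
(a,b)_13: α=2, u≡12; β=2, v≡7 (mod 13); (12|13)=+1, (7|13)=-1; sign (−1)^0·+1^2·-1^2 = +1.
(a,b)_7: α=1, u≡6; β=2, v≡2 (mod 7); (6|7)=-1, (2|7)=+1; sign (−1)^0·-1^2·+1^1 = +1.
(a,b)_17: α=2, u≡13; β=3, v≡8 (mod 17); (13|17)=+1, (8|17)=+1; sign (−1)^0·+1^3·+1^2 = +1.
|Ram(35, -255)| = 2, even; anisotropic at {3, 5}.

[3, 5]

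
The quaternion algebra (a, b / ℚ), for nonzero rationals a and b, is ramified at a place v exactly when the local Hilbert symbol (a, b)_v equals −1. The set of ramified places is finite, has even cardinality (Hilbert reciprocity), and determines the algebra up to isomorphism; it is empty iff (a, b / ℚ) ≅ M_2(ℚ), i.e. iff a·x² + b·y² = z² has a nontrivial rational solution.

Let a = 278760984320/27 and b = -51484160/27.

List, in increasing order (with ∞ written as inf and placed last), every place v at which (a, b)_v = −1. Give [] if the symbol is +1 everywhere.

(a, b) ≡ (1365, -3570) mod (ℚ^×)²; places V = {2, 3, 5, 7, 13, 17, ∞}.
(a,b)_7: α=3, u≡5; β=1, v≡1 (mod 7); (5|7)=-1, (1|7)=+1; sign (−1)^1·-1^1·+1^3 = +1.
(a,b)_5: α=1, u≡2; β=1, v≡4 (mod 5); (2|5)=-1, (4|5)=+1; sign (−1)^0·-1^1·+1^1 = -1.
(a,b)_2: α=8, β=9; u≡5, v≡7 (mod 8); ε(u)ε(v)=0·1, αω(v)=8·0, βω(u)=9·1; sum ≡ 1  ⇒  -1.
(a,b)_17: α=2, u≡6; β=1, v≡7 (mod 17); (6|17)=-1, (7|17)=-1; sign (−1)^0·-1^1·-1^2 = -1.
(a,b)_13: α=3, u≡12; β=2, v≡2 (mod 13); (12|13)=+1, (2|13)=-1; sign (−1)^0·+1^2·-1^3 = -1.
(a,b)_3: α=-3, u≡2; β=-3, v≡1 (mod 3); (2|3)=-1, (1|3)=+1; sign (−1)^1·-1^-3·+1^-3 = +1.
(a,b)_∞: sgn(1365)=+, sgn(-3570)=−, so +1.
Ram(1365, -3570) = {2, 5, 13, 17}; no ℚ_2-point on the conic.

[2, 5, 13, 17]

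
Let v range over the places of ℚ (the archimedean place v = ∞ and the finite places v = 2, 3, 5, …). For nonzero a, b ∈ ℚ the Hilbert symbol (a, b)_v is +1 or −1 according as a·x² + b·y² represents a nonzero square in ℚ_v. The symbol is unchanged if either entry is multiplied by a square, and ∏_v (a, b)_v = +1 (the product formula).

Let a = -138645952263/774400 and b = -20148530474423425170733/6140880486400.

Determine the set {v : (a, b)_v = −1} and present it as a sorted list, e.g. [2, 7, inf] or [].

[37, inf]

(a, b) ≡ (-3367, -13) mod (ℚ^×)²; places V = {2, 3, 5, 7, 11, 13, 23, 31, 37, ∞}.
(a,b)_31: α=2, u≡29; β=4, v≡7 (mod 31); (29|31)=-1, (7|31)=+1; sign (−1)^0·-1^4·+1^2 = +1.
(a,b)_7: α=1, u≡2; β=2, v≡1 (mod 7); (2|7)=+1, (1|7)=+1; sign (−1)^0·+1^2·+1^1 = +1.
(a,b)_2: α=-8, β=-24; u≡1, v≡3 (mod 8); ε(u)ε(v)=0·1, αω(v)=-8·1, βω(u)=-24·0; sum ≡ 0  ⇒  +1.
(a,b)_13: α=1, u≡4; β=3, v≡9 (mod 13); (4|13)=+1, (9|13)=+1; sign (−1)^0·+1^3·+1^1 = +1.
(a,b)_5: α=-2, u≡2; β=-2, v≡2 (mod 5); (2|5)=-1, (2|5)=-1; sign (−1)^0·-1^-2·-1^-2 = +1.
(a,b)_37: α=1, u≡6; β=2, v≡23 (mod 37); (6|37)=-1, (23|37)=-1; sign (−1)^0·-1^2·-1^1 = -1.
(a,b)_3: α=4, u≡2; β=0, v≡2 (mod 3); (2|3)=-1, (2|3)=-1; sign (−1)^0·-1^0·-1^4 = +1.
(a,b)_23: α=2, u≡15; β=6, v≡20 (mod 23); (15|23)=-1, (20|23)=-1; sign (−1)^0·-1^6·-1^2 = +1.
(a,b)_∞: sgn(-3367)=−, sgn(-13)=−, so -1.
(a,b)_11: α=-2, u≡8; β=-4, v≡3 (mod 11); (8|11)=-1, (3|11)=+1; sign (−1)^0·-1^-4·+1^-2 = +1.
Ram(-3367, -13) = {37, ∞}; no ℚ_37-point on the conic.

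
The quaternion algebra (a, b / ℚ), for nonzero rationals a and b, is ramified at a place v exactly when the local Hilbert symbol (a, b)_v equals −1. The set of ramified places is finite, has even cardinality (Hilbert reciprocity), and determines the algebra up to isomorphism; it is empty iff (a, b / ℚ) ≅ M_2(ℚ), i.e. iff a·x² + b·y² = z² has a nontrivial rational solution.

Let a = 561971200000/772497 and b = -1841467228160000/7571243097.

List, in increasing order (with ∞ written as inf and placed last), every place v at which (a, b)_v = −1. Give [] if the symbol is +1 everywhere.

[2, 3, 5, 7]

Mod squares: a ≡ 2310, b ≡ -462. Check v ∈ {∞, 2, 3, 5, 7, 11, 17}.
v=7: a=7^3·(≡4), b=7^3·(≡1) mod 7; (4|7)=+1, (1|7)=+1; (−1)^{3·3·3}·(+1)^3·(+1)^3 = -1.
v=5: a=5^5·(≡2), b=5^4·(≡2) mod 5; (2|5)=-1, (2|5)=-1; (−1)^{5·4·2}·(-1)^4·(-1)^5 = -1.
v=∞: 2310 > 0 and -462 < 0  ⇒  (a,b)_∞ = +1.
v=17: a=17^-2·(≡16), b=17^-2·(≡12) mod 17; (16|17)=+1, (12|17)=-1; (−1)^{-2·-2·8}·(+1)^-2·(-1)^-2 = +1.
v=3: a=3^-5·(≡2), b=3^-9·(≡2) mod 3; (2|3)=-1, (2|3)=-1; (−1)^{-5·-9·1}·(-1)^-9·(-1)^-5 = -1.
v=11: a=11^-1·(≡4), b=11^-3·(≡10) mod 11; (4|11)=+1, (10|11)=-1; (−1)^{-1·-3·5}·(+1)^-3·(-1)^-1 = +1.
v=2: v_2(a)=19, v_2(b)=33; units ≡ 3, 1 (mod 8); ε·ε+αω+βω = 1·0+19·0+33·1 ≡ 1  ⇒  (a,b)_2 = -1.
(2310, -462 / ℚ) ramifies at {2, 3, 5, 7}: a division algebra.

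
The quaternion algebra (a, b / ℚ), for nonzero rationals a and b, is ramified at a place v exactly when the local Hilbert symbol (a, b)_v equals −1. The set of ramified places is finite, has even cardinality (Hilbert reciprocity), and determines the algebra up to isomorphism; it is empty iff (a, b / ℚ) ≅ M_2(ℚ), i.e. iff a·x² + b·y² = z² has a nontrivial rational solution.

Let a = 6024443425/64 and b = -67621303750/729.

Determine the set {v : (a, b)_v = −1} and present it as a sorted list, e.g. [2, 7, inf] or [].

[11, 17]

(a, b) ≡ (17017, -3094) mod (ℚ^×)²; places V = {2, 3, 5, 7, 11, 13, 17, ∞}.
(a,b)_3: α=0, u≡1; β=-6, v≡2 (mod 3); (1|3)=+1, (2|3)=-1; sign (−1)^0·+1^-6·-1^0 = +1.
(a,b)_2: α=-6, β=1; u≡1, v≡5 (mod 8); ε(u)ε(v)=0·0, αω(v)=-6·1, βω(u)=1·0; sum ≡ 0  ⇒  +1.
(a,b)_5: α=2, u≡3; β=4, v≡1 (mod 5); (3|5)=-1, (1|5)=+1; sign (−1)^0·-1^4·+1^2 = +1.
(a,b)_7: α=3, u≡2; β=1, v≡6 (mod 7); (2|7)=+1, (6|7)=-1; sign (−1)^1·+1^1·-1^3 = +1.
(a,b)_17: α=3, u≡9; β=3, v≡3 (mod 17); (9|17)=+1, (3|17)=-1; sign (−1)^0·+1^3·-1^3 = -1.
(a,b)_13: α=1, u≡10; β=1, v≡4 (mod 13); (10|13)=+1, (4|13)=+1; sign (−1)^0·+1^1·+1^1 = +1.
(a,b)_∞: sgn(17017)=+, sgn(-3094)=−, so +1.
(a,b)_11: α=1, u≡2; β=2, v≡6 (mod 11); (2|11)=-1, (6|11)=-1; sign (−1)^0·-1^2·-1^1 = -1.
Ram(17017, -3094) = {11, 17}; no ℚ_11-point on the conic.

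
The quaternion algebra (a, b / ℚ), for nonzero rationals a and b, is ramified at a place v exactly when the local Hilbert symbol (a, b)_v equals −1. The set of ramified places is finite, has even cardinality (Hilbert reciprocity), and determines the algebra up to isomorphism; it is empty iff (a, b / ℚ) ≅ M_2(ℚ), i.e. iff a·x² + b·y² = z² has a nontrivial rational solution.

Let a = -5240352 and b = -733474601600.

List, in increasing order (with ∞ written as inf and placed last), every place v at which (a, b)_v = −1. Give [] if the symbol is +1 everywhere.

[19, inf]

(a, b) ≡ (-1938, -26) mod (ℚ^×)²; places V = {2, 3, 5, 13, 17, 19, ∞}.
(a,b)_2: α=5, β=7; u≡7, v≡3 (mod 8); ε(u)ε(v)=1·1, αω(v)=5·1, βω(u)=7·0; sum ≡ 0  ⇒  +1.
(a,b)_17: α=1, u≡5; β=2, v≡4 (mod 17); (5|17)=-1, (4|17)=+1; sign (−1)^0·-1^2·+1^1 = +1.
(a,b)_∞: sgn(-1938)=−, sgn(-26)=−, so -1.
(a,b)_3: α=1, u≡2; β=0, v≡1 (mod 3); (2|3)=-1, (1|3)=+1; sign (−1)^0·-1^0·+1^1 = +1.
(a,b)_19: α=1, u≡15; β=2, v≡15 (mod 19); (15|19)=-1, (15|19)=-1; sign (−1)^0·-1^2·-1^1 = -1.
(a,b)_5: α=0, u≡3; β=2, v≡1 (mod 5); (3|5)=-1, (1|5)=+1; sign (−1)^0·-1^2·+1^0 = +1.
(a,b)_13: α=2, u≡10; β=3, v≡5 (mod 13); (10|13)=+1, (5|13)=-1; sign (−1)^0·+1^3·-1^2 = +1.
Ram(-1938, -26) = {19, ∞}; no ℚ_19-point on the conic.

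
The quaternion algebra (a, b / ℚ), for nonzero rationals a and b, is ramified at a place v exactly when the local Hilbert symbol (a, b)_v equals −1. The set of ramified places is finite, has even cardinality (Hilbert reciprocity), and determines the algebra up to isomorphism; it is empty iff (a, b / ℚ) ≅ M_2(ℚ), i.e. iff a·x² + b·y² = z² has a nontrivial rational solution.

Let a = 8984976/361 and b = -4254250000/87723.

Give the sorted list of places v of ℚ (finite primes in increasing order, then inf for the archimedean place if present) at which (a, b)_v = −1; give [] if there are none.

(a, b) ≡ (4641, -51051) mod (ℚ^×)²; places V = {2, 3, 5, 7, 11, 13, 17, 19, ∞}.
(a,b)_2: α=4, β=4; u≡1, v≡5 (mod 8); ε(u)ε(v)=0·0, αω(v)=4·1, βω(u)=4·0; sum ≡ 0  ⇒  +1.
(a,b)_7: α=1, u≡5; β=1, v≡4 (mod 7); (5|7)=-1, (4|7)=+1; sign (−1)^1·-1^1·+1^1 = +1.
(a,b)_19: α=-2, u≡9; β=-2, v≡13 (mod 19); (9|19)=+1, (13|19)=-1; sign (−1)^0·+1^-2·-1^-2 = +1.
(a,b)_∞: sgn(4641)=+, sgn(-51051)=−, so +1.
(a,b)_5: α=0, u≡1; β=6, v≡1 (mod 5); (1|5)=+1, (1|5)=+1; sign (−1)^0·+1^6·+1^0 = +1.
(a,b)_13: α=1, u≡2; β=1, v≡12 (mod 13); (2|13)=-1, (12|13)=+1; sign (−1)^0·-1^1·+1^1 = -1.
(a,b)_17: α=1, u≡8; β=1, v≡10 (mod 17); (8|17)=+1, (10|17)=-1; sign (−1)^0·+1^1·-1^1 = -1.
(a,b)_3: α=1, u≡2; β=-5, v≡2 (mod 3); (2|3)=-1, (2|3)=-1; sign (−1)^1·-1^-5·-1^1 = -1.
(a,b)_11: α=2, u≡8; β=1, v≡5 (mod 11); (8|11)=-1, (5|11)=+1; sign (−1)^0·-1^1·+1^2 = -1.
Ram(4641, -51051) = {3, 11, 13, 17}; no ℚ_3-point on the conic.

[3, 11, 13, 17]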